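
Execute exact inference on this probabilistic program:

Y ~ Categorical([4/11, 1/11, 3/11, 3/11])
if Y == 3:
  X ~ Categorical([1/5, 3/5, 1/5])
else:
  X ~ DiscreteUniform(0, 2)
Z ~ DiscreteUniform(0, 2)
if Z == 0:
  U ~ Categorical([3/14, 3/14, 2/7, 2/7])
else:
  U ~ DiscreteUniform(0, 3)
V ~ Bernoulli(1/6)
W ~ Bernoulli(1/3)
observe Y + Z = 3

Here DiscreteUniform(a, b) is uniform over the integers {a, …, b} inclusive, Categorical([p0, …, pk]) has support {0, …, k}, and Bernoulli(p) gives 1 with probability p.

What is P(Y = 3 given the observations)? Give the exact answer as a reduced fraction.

P(Y = 3 | obs) = 3/7

Enumerate traces; 144 have nonzero weight after conditioning:
  (Y=1, X=0, Z=2, U=0, V=0, W=0) weight 5/3564
  (Y=1, X=0, Z=2, U=0, V=0, W=1) weight 5/7128
  (Y=1, X=0, Z=2, U=0, V=1, W=0) weight 1/3564
  (Y=1, X=0, Z=2, U=0, V=1, W=1) weight 1/7128
  (Y=1, X=0, Z=2, U=1, V=0, W=0) weight 5/3564
  (Y=1, X=0, Z=2, U=1, V=0, W=1) weight 5/7128
  (Y=1, X=0, Z=2, U=1, V=1, W=0) weight 1/3564
  (Y=1, X=0, Z=2, U=1, V=1, W=1) weight 1/7128
  (Y=2, X=0, Z=1, U=0, V=0, W=0) weight 5/1188
  (Y=3, X=0, Z=0, U=0, V=0, W=0) weight 1/462
  … 134 more
Group by Y:
  weight(Y=1) = 1/33
  weight(Y=2) = 1/11
  weight(Y=3) = 1/11
Total weight = 1/33 + 1/11 + 1/11 = 7/33
P(Y=1 | obs) = 1/33 / 7/33 = 1/7
P(Y=2 | obs) = 1/11 / 7/33 = 3/7
P(Y=3 | obs) = 1/11 / 7/33 = 3/7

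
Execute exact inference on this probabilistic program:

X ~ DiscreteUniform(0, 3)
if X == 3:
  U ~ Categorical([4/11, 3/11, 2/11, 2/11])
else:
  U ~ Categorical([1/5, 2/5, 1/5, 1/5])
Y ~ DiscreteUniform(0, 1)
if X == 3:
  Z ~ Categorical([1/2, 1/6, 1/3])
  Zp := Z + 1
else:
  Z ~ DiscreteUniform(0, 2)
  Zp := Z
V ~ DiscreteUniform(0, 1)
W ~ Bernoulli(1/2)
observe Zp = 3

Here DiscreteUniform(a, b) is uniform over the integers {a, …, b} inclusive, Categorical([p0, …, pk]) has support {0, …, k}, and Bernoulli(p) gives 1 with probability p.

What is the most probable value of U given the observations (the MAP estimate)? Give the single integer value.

argmax_v P(U = v | obs) = 0

Enumerate traces; 32 have nonzero weight after conditioning:
  (X=3, U=0, Y=0, Z=2, V=0, W=0) weight 1/264
  (X=3, U=0, Y=0, Z=2, V=0, W=1) weight 1/264
  (X=3, U=0, Y=0, Z=2, V=1, W=0) weight 1/264
  (X=3, U=0, Y=0, Z=2, V=1, W=1) weight 1/264
  (X=3, U=0, Y=1, Z=2, V=0, W=0) weight 1/264
  (X=3, U=0, Y=1, Z=2, V=0, W=1) weight 1/264
  (X=3, U=0, Y=1, Z=2, V=1, W=0) weight 1/264
  (X=3, U=0, Y=1, Z=2, V=1, W=1) weight 1/264
  (X=3, U=1, Y=0, Z=2, V=0, W=0) weight 1/352
  (X=3, U=2, Y=0, Z=2, V=0, W=0) weight 1/528
  … 22 more
Group by U:
  weight(U=0) = 1/33
  weight(U=1) = 1/44
  weight(U=2) = 1/66
  weight(U=3) = 1/66
Total weight = 1/33 + 1/44 + 1/66 + 1/66 = 1/12
P(U=0 | obs) = 1/33 / 1/12 = 4/11
P(U=1 | obs) = 1/44 / 1/12 = 3/11
P(U=2 | obs) = 1/66 / 1/12 = 2/11
P(U=3 | obs) = 1/66 / 1/12 = 2/11
argmax = 0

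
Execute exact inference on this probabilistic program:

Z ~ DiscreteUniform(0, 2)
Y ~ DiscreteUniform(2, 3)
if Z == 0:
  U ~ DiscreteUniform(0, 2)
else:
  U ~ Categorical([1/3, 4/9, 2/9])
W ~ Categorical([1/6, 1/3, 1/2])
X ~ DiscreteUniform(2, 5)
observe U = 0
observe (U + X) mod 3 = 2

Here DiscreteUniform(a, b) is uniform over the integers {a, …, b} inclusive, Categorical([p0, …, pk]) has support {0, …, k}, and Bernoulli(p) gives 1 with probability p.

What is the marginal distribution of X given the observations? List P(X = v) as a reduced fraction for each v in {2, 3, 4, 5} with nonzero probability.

Enumerate traces; 36 have nonzero weight after conditioning:
  (Z=0, Y=2, U=0, W=0, X=2) weight 1/432
  (Z=0, Y=2, U=0, W=0, X=5) weight 1/432
  (Z=0, Y=2, U=0, W=1, X=2) weight 1/216
  (Z=0, Y=2, U=0, W=1, X=5) weight 1/216
  (Z=0, Y=2, U=0, W=2, X=2) weight 1/144
  (Z=0, Y=2, U=0, W=2, X=5) weight 1/144
  (Z=0, Y=3, U=0, W=0, X=2) weight 1/432
  (Z=0, Y=3, U=0, W=0, X=5) weight 1/432
  … 28 more
Group by X:
  weight(X=2) = 1/12
  weight(X=5) = 1/12
Total weight = 1/12 + 1/12 = 1/6
P(X=2 | obs) = 1/12 / 1/6 = 1/2
P(X=5 | obs) = 1/12 / 1/6 = 1/2

P(X=2) = 1/2, P(X=5) = 1/2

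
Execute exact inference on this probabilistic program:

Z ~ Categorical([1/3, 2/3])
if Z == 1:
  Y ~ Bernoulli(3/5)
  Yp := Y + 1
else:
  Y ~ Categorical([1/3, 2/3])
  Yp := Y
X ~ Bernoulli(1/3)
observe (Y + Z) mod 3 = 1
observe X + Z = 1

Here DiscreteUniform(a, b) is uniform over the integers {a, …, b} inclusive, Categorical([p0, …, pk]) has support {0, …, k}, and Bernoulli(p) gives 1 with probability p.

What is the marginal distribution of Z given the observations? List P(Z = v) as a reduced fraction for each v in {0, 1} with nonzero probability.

Enumerate traces; 2 have nonzero weight after conditioning:
  (Z=0, Y=1, X=1) weight 2/27
  (Z=1, Y=0, X=0) weight 8/45
Group by Z:
  weight(Z=0) = 2/27
  weight(Z=1) = 8/45
Total weight = 2/27 + 8/45 = 34/135
P(Z=0 | obs) = 2/27 / 34/135 = 5/17
P(Z=1 | obs) = 8/45 / 34/135 = 12/17

P(Z=0) = 5/17, P(Z=1) = 12/17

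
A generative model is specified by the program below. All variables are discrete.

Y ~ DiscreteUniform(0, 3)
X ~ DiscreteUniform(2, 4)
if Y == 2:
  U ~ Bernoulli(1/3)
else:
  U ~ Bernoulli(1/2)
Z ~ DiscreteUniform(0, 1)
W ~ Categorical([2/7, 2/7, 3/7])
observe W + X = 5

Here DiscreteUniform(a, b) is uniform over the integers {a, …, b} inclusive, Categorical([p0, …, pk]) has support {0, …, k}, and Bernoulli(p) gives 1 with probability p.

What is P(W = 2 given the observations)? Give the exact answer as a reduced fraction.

Enumerate traces; 32 have nonzero weight after conditioning:
  (Y=0, X=3, U=0, Z=0, W=2) weight 1/112
  (Y=0, X=3, U=0, Z=1, W=2) weight 1/112
  (Y=0, X=3, U=1, Z=0, W=2) weight 1/112
  (Y=0, X=3, U=1, Z=1, W=2) weight 1/112
  (Y=0, X=4, U=0, Z=0, W=1) weight 1/168
  (Y=0, X=4, U=0, Z=1, W=1) weight 1/168
  (Y=0, X=4, U=1, Z=0, W=1) weight 1/168
  (Y=0, X=4, U=1, Z=1, W=1) weight 1/168
  … 24 more
Group by W:
  weight(W=1) = 2/21
  weight(W=2) = 1/7
Total weight = 2/21 + 1/7 = 5/21
P(W=1 | obs) = 2/21 / 5/21 = 2/5
P(W=2 | obs) = 1/7 / 5/21 = 3/5

P(W = 2 | obs) = 3/5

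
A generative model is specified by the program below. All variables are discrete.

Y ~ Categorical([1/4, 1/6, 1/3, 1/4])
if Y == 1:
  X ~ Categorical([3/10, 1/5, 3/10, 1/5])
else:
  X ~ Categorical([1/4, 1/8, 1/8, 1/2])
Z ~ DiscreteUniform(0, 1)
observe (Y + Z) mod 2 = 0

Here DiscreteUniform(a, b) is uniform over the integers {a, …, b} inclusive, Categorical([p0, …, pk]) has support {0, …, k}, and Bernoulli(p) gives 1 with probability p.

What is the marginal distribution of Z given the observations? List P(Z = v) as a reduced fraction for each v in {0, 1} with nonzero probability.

P(Z=0) = 7/12, P(Z=1) = 5/12

Enumerate traces; 16 have nonzero weight after conditioning:
  (Y=0, X=0, Z=0) weight 1/32
  (Y=0, X=1, Z=0) weight 1/64
  (Y=0, X=2, Z=0) weight 1/64
  (Y=0, X=3, Z=0) weight 1/16
  (Y=1, X=0, Z=1) weight 1/40
  (Y=1, X=1, Z=1) weight 1/60
  (Y=1, X=2, Z=1) weight 1/40
  (Y=1, X=3, Z=1) weight 1/60
  … 8 more
Group by Z:
  weight(Z=0) = 7/24
  weight(Z=1) = 5/24
Total weight = 7/24 + 5/24 = 1/2
P(Z=0 | obs) = 7/24 / 1/2 = 7/12
P(Z=1 | obs) = 5/24 / 1/2 = 5/12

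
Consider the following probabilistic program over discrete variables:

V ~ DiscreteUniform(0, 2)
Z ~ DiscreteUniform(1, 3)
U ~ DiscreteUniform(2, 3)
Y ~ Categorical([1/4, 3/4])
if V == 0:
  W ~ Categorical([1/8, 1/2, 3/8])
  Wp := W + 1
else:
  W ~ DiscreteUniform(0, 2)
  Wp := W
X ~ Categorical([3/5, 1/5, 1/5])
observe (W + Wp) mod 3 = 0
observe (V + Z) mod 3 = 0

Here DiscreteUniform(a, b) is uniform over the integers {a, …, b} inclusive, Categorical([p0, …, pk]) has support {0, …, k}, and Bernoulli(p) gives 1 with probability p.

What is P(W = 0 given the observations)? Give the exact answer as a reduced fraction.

P(W = 0 | obs) = 4/7

Enumerate traces; 36 have nonzero weight after conditioning:
  (V=0, Z=3, U=2, Y=0, W=1, X=0) weight 1/240
  (V=0, Z=3, U=2, Y=0, W=1, X=1) weight 1/720
  (V=0, Z=3, U=2, Y=0, W=1, X=2) weight 1/720
  (V=0, Z=3, U=2, Y=1, W=1, X=0) weight 1/80
  (V=0, Z=3, U=2, Y=1, W=1, X=1) weight 1/240
  (V=0, Z=3, U=2, Y=1, W=1, X=2) weight 1/240
  (V=0, Z=3, U=3, Y=0, W=1, X=0) weight 1/240
  (V=0, Z=3, U=3, Y=0, W=1, X=1) weight 1/720
  (V=1, Z=2, U=2, Y=0, W=0, X=0) weight 1/360
  … 27 more
Group by W:
  weight(W=0) = 2/27
  weight(W=1) = 1/18
Total weight = 2/27 + 1/18 = 7/54
P(W=0 | obs) = 2/27 / 7/54 = 4/7
P(W=1 | obs) = 1/18 / 7/54 = 3/7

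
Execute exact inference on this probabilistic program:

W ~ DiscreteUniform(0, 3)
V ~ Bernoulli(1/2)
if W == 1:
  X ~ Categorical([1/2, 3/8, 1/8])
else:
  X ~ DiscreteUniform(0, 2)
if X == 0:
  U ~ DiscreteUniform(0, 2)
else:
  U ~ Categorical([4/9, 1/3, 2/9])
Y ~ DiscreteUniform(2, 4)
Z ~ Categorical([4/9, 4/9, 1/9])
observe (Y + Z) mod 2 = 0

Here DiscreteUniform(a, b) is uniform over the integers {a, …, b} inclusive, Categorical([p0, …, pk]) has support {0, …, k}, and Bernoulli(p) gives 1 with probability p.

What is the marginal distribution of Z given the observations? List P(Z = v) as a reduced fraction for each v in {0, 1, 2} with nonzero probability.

Enumerate traces; 360 have nonzero weight after conditioning:
  (W=0, V=0, X=0, U=0, Y=2, Z=0) weight 1/486
  (W=0, V=0, X=0, U=0, Y=2, Z=2) weight 1/1944
  (W=0, V=0, X=0, U=0, Y=3, Z=1) weight 1/486
  (W=0, V=0, X=0, U=0, Y=4, Z=0) weight 1/486
  (W=0, V=0, X=0, U=0, Y=4, Z=2) weight 1/1944
  (W=0, V=0, X=0, U=1, Y=2, Z=0) weight 1/486
  (W=0, V=0, X=0, U=1, Y=2, Z=2) weight 1/1944
  (W=0, V=0, X=0, U=1, Y=3, Z=1) weight 1/486
  … 352 more
Group by Z:
  weight(Z=0) = 8/27
  weight(Z=1) = 4/27
  weight(Z=2) = 2/27
Total weight = 8/27 + 4/27 + 2/27 = 14/27
P(Z=0 | obs) = 8/27 / 14/27 = 4/7
P(Z=1 | obs) = 4/27 / 14/27 = 2/7
P(Z=2 | obs) = 2/27 / 14/27 = 1/7

P(Z=0) = 4/7, P(Z=1) = 2/7, P(Z=2) = 1/7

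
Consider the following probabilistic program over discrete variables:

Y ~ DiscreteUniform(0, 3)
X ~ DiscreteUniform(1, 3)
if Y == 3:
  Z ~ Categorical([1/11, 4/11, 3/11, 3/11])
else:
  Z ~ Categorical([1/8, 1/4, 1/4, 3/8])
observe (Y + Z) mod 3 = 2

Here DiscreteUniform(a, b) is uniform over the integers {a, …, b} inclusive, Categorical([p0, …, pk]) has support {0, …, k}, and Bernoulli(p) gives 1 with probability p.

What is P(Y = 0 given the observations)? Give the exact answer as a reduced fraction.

Enumerate traces; 15 have nonzero weight after conditioning:
  (Y=0, X=1, Z=2) weight 1/48
  (Y=0, X=2, Z=2) weight 1/48
  (Y=0, X=3, Z=2) weight 1/48
  (Y=1, X=1, Z=1) weight 1/48
  (Y=1, X=2, Z=1) weight 1/48
  (Y=1, X=3, Z=1) weight 1/48
  (Y=2, X=1, Z=0) weight 1/96
  (Y=2, X=1, Z=3) weight 1/32
  (Y=3, X=1, Z=2) weight 1/44
  … 6 more
Group by Y:
  weight(Y=0) = 1/16
  weight(Y=1) = 1/16
  weight(Y=2) = 1/8
  weight(Y=3) = 3/44
Total weight = 1/16 + 1/16 + 1/8 + 3/44 = 7/22
P(Y=0 | obs) = 1/16 / 7/22 = 11/56
P(Y=1 | obs) = 1/16 / 7/22 = 11/56
P(Y=2 | obs) = 1/8 / 7/22 = 11/28
P(Y=3 | obs) = 3/44 / 7/22 = 3/14

P(Y = 0 | obs) = 11/56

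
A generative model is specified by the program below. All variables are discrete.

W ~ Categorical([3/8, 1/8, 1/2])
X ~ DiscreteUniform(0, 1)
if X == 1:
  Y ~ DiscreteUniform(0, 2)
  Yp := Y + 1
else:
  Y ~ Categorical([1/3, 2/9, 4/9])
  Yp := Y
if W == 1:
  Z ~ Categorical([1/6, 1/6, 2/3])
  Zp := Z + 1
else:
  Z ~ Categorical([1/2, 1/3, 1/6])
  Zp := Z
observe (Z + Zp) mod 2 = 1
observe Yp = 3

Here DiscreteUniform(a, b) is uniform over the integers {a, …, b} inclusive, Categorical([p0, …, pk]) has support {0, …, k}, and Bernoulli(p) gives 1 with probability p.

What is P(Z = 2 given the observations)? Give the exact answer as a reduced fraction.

P(Z = 2 | obs) = 2/3

Enumerate traces; 3 have nonzero weight after conditioning:
  (W=1, X=1, Y=2, Z=0) weight 1/288
  (W=1, X=1, Y=2, Z=1) weight 1/288
  (W=1, X=1, Y=2, Z=2) weight 1/72
Group by Z:
  weight(Z=0) = 1/288
  weight(Z=1) = 1/288
  weight(Z=2) = 1/72
Total weight = 1/288 + 1/288 + 1/72 = 1/48
P(Z=0 | obs) = 1/288 / 1/48 = 1/6
P(Z=1 | obs) = 1/288 / 1/48 = 1/6
P(Z=2 | obs) = 1/72 / 1/48 = 2/3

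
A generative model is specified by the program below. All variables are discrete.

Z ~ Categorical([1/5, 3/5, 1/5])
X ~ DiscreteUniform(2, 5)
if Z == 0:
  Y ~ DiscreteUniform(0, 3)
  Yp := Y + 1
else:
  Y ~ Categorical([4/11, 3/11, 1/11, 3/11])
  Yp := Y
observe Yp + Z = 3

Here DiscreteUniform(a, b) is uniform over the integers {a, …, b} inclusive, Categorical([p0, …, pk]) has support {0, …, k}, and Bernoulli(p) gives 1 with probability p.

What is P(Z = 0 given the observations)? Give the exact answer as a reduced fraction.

Enumerate traces; 12 have nonzero weight after conditioning:
  (Z=0, X=2, Y=2) weight 1/80
  (Z=0, X=3, Y=2) weight 1/80
  (Z=0, X=4, Y=2) weight 1/80
  (Z=0, X=5, Y=2) weight 1/80
  (Z=1, X=2, Y=2) weight 3/220
  (Z=1, X=3, Y=2) weight 3/220
  (Z=1, X=4, Y=2) weight 3/220
  (Z=1, X=5, Y=2) weight 3/220
  (Z=2, X=2, Y=1) weight 3/220
  … 3 more
Group by Z:
  weight(Z=0) = 1/20
  weight(Z=1) = 3/55
  weight(Z=2) = 3/55
Total weight = 1/20 + 3/55 + 3/55 = 7/44
P(Z=0 | obs) = 1/20 / 7/44 = 11/35
P(Z=1 | obs) = 3/55 / 7/44 = 12/35
P(Z=2 | obs) = 3/55 / 7/44 = 12/35

P(Z = 0 | obs) = 11/35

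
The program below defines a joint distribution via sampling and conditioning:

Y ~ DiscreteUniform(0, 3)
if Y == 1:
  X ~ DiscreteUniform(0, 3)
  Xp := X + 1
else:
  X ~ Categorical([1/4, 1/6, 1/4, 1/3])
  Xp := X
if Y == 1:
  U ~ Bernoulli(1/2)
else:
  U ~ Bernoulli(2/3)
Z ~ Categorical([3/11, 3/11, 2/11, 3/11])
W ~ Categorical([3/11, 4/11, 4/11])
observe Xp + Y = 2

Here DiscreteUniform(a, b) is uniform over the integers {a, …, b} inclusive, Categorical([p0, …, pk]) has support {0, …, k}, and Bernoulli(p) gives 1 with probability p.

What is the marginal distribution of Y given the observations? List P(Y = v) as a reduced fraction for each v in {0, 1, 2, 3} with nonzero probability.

Enumerate traces; 72 have nonzero weight after conditioning:
  (Y=0, X=2, U=0, Z=0, W=0) weight 3/1936
  (Y=0, X=2, U=0, Z=0, W=1) weight 1/484
  (Y=0, X=2, U=0, Z=0, W=2) weight 1/484
  (Y=0, X=2, U=0, Z=1, W=0) weight 3/1936
  (Y=0, X=2, U=0, Z=1, W=1) weight 1/484
  (Y=0, X=2, U=0, Z=1, W=2) weight 1/484
  (Y=0, X=2, U=0, Z=2, W=0) weight 1/968
  (Y=0, X=2, U=0, Z=2, W=1) weight 1/726
  (Y=1, X=0, U=0, Z=0, W=0) weight 9/3872
  (Y=2, X=0, U=0, Z=0, W=0) weight 3/1936
  … 62 more
Group by Y:
  weight(Y=0) = 1/16
  weight(Y=1) = 1/16
  weight(Y=2) = 1/16
Total weight = 1/16 + 1/16 + 1/16 = 3/16
P(Y=0 | obs) = 1/16 / 3/16 = 1/3
P(Y=1 | obs) = 1/16 / 3/16 = 1/3
P(Y=2 | obs) = 1/16 / 3/16 = 1/3

P(Y=0) = 1/3, P(Y=1) = 1/3, P(Y=2) = 1/3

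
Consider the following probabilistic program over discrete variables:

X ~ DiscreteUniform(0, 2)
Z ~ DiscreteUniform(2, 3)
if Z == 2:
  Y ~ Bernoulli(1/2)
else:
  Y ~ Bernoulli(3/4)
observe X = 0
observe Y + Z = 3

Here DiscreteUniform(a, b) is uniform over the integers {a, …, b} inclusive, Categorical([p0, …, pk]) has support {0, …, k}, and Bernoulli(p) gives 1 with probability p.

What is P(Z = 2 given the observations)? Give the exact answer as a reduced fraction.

Enumerate traces; 2 have nonzero weight after conditioning:
  (X=0, Z=2, Y=1) weight 1/12
  (X=0, Z=3, Y=0) weight 1/24
Group by Z:
  weight(Z=2) = 1/12
  weight(Z=3) = 1/24
Total weight = 1/12 + 1/24 = 1/8
P(Z=2 | obs) = 1/12 / 1/8 = 2/3
P(Z=3 | obs) = 1/24 / 1/8 = 1/3

P(Z = 2 | obs) = 2/3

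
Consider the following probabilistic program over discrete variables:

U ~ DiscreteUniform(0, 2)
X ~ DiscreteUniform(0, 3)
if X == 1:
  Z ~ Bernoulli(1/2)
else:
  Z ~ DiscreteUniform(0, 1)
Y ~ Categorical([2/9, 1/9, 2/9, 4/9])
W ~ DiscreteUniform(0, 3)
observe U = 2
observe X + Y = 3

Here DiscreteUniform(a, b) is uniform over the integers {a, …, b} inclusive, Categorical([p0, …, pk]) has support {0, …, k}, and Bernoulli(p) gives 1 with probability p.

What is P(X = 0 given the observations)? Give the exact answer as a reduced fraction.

Enumerate traces; 32 have nonzero weight after conditioning:
  (U=2, X=0, Z=0, Y=3, W=0) weight 1/216
  (U=2, X=0, Z=0, Y=3, W=1) weight 1/216
  (U=2, X=0, Z=0, Y=3, W=2) weight 1/216
  (U=2, X=0, Z=0, Y=3, W=3) weight 1/216
  (U=2, X=0, Z=1, Y=3, W=0) weight 1/216
  (U=2, X=0, Z=1, Y=3, W=1) weight 1/216
  (U=2, X=0, Z=1, Y=3, W=2) weight 1/216
  (U=2, X=0, Z=1, Y=3, W=3) weight 1/216
  (U=2, X=1, Z=0, Y=2, W=0) weight 1/432
  (U=2, X=2, Z=0, Y=1, W=0) weight 1/864
  … 22 more
Group by X:
  weight(X=0) = 1/27
  weight(X=1) = 1/54
  weight(X=2) = 1/108
  weight(X=3) = 1/54
Total weight = 1/27 + 1/54 + 1/108 + 1/54 = 1/12
P(X=0 | obs) = 1/27 / 1/12 = 4/9
P(X=1 | obs) = 1/54 / 1/12 = 2/9
P(X=2 | obs) = 1/108 / 1/12 = 1/9
P(X=3 | obs) = 1/54 / 1/12 = 2/9

P(X = 0 | obs) = 4/9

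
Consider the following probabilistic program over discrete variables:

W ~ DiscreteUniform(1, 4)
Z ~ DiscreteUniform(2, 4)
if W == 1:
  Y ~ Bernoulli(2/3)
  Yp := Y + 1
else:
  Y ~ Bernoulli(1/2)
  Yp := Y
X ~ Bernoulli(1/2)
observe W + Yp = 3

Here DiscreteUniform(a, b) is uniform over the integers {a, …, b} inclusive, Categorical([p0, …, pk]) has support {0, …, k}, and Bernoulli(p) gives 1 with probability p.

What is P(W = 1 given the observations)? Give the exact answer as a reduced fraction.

Enumerate traces; 18 have nonzero weight after conditioning:
  (W=1, Z=2, Y=1, X=0) weight 1/36
  (W=1, Z=2, Y=1, X=1) weight 1/36
  (W=1, Z=3, Y=1, X=0) weight 1/36
  (W=1, Z=3, Y=1, X=1) weight 1/36
  (W=1, Z=4, Y=1, X=0) weight 1/36
  (W=1, Z=4, Y=1, X=1) weight 1/36
  (W=2, Z=2, Y=1, X=0) weight 1/48
  (W=2, Z=2, Y=1, X=1) weight 1/48
  (W=3, Z=2, Y=0, X=0) weight 1/48
  … 9 more
Group by W:
  weight(W=1) = 1/6
  weight(W=2) = 1/8
  weight(W=3) = 1/8
Total weight = 1/6 + 1/8 + 1/8 = 5/12
P(W=1 | obs) = 1/6 / 5/12 = 2/5
P(W=2 | obs) = 1/8 / 5/12 = 3/10
P(W=3 | obs) = 1/8 / 5/12 = 3/10

P(W = 1 | obs) = 2/5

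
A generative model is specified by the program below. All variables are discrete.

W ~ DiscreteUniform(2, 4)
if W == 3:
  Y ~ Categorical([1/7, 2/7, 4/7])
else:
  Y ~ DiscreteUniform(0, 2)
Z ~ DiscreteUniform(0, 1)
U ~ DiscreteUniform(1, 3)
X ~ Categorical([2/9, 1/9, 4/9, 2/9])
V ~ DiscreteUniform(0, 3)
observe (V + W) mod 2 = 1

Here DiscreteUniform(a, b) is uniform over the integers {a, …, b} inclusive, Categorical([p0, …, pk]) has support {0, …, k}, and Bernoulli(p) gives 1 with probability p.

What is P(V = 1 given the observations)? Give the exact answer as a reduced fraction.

P(V = 1 | obs) = 1/3

Enumerate traces; 432 have nonzero weight after conditioning:
  (W=2, Y=0, Z=0, U=1, X=0, V=1) weight 1/972
  (W=2, Y=0, Z=0, U=1, X=0, V=3) weight 1/972
  (W=2, Y=0, Z=0, U=1, X=1, V=1) weight 1/1944
  (W=2, Y=0, Z=0, U=1, X=1, V=3) weight 1/1944
  (W=2, Y=0, Z=0, U=1, X=2, V=1) weight 1/486
  (W=2, Y=0, Z=0, U=1, X=2, V=3) weight 1/486
  (W=2, Y=0, Z=0, U=1, X=3, V=1) weight 1/972
  (W=2, Y=0, Z=0, U=1, X=3, V=3) weight 1/972
  (W=3, Y=0, Z=0, U=1, X=0, V=0) weight 1/2268
  (W=3, Y=0, Z=0, U=1, X=0, V=2) weight 1/2268
  … 422 more
Group by V:
  weight(V=0) = 1/12
  weight(V=1) = 1/6
  weight(V=2) = 1/12
  weight(V=3) = 1/6
Total weight = 1/12 + 1/6 + 1/12 + 1/6 = 1/2
P(V=0 | obs) = 1/12 / 1/2 = 1/6
P(V=1 | obs) = 1/6 / 1/2 = 1/3
P(V=2 | obs) = 1/12 / 1/2 = 1/6
P(V=3 | obs) = 1/6 / 1/2 = 1/3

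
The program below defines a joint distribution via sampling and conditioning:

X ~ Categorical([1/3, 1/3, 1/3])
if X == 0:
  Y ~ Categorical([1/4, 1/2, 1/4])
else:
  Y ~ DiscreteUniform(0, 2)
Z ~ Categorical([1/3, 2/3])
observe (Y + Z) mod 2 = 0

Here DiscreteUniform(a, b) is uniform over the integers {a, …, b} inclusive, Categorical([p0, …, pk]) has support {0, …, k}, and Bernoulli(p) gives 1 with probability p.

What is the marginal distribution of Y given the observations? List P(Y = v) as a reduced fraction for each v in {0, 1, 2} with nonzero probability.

P(Y=0) = 11/50, P(Y=1) = 14/25, P(Y=2) = 11/50

Enumerate traces; 9 have nonzero weight after conditioning:
  (X=0, Y=0, Z=0) weight 1/36
  (X=0, Y=1, Z=1) weight 1/9
  (X=0, Y=2, Z=0) weight 1/36
  (X=1, Y=0, Z=0) weight 1/27
  (X=1, Y=1, Z=1) weight 2/27
  (X=1, Y=2, Z=0) weight 1/27
  (X=2, Y=0, Z=0) weight 1/27
  (X=2, Y=1, Z=1) weight 2/27
  … 1 more
Group by Y:
  weight(Y=0) = 11/108
  weight(Y=1) = 7/27
  weight(Y=2) = 11/108
Total weight = 11/108 + 7/27 + 11/108 = 25/54
P(Y=0 | obs) = 11/108 / 25/54 = 11/50
P(Y=1 | obs) = 7/27 / 25/54 = 14/25
P(Y=2 | obs) = 11/108 / 25/54 = 11/50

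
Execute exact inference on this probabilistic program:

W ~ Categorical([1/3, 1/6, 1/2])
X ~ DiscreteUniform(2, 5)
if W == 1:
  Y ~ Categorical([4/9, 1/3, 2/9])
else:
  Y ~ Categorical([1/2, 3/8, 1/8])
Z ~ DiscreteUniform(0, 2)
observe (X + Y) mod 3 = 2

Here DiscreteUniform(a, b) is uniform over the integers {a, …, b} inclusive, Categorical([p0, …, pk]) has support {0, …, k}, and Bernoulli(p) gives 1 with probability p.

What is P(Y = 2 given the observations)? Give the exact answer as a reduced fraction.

Enumerate traces; 36 have nonzero weight after conditioning:
  (W=0, X=2, Y=0, Z=0) weight 1/72
  (W=0, X=2, Y=0, Z=1) weight 1/72
  (W=0, X=2, Y=0, Z=2) weight 1/72
  (W=0, X=3, Y=2, Z=0) weight 1/288
  (W=0, X=3, Y=2, Z=1) weight 1/288
  (W=0, X=3, Y=2, Z=2) weight 1/288
  (W=0, X=4, Y=1, Z=0) weight 1/96
  (W=0, X=4, Y=1, Z=1) weight 1/96
  … 28 more
Group by Y:
  weight(Y=0) = 53/216
  weight(Y=1) = 53/576
  weight(Y=2) = 61/1728
Total weight = 53/216 + 53/576 + 61/1728 = 161/432
P(Y=0 | obs) = 53/216 / 161/432 = 106/161
P(Y=1 | obs) = 53/576 / 161/432 = 159/644
P(Y=2 | obs) = 61/1728 / 161/432 = 61/644

P(Y = 2 | obs) = 61/644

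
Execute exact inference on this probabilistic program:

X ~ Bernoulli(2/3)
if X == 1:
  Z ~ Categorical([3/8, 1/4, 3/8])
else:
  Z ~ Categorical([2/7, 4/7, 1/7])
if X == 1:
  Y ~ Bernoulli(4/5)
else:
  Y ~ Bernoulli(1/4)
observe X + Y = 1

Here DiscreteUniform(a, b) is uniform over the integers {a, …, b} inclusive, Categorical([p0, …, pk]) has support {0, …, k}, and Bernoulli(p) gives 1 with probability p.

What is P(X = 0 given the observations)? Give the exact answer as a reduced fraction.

Enumerate traces; 6 have nonzero weight after conditioning:
  (X=0, Z=0, Y=1) weight 1/42
  (X=0, Z=1, Y=1) weight 1/21
  (X=0, Z=2, Y=1) weight 1/84
  (X=1, Z=0, Y=0) weight 1/20
  (X=1, Z=1, Y=0) weight 1/30
  (X=1, Z=2, Y=0) weight 1/20
Group by X:
  weight(X=0) = 1/12
  weight(X=1) = 2/15
Total weight = 1/12 + 2/15 = 13/60
P(X=0 | obs) = 1/12 / 13/60 = 5/13
P(X=1 | obs) = 2/15 / 13/60 = 8/13

P(X = 0 | obs) = 5/13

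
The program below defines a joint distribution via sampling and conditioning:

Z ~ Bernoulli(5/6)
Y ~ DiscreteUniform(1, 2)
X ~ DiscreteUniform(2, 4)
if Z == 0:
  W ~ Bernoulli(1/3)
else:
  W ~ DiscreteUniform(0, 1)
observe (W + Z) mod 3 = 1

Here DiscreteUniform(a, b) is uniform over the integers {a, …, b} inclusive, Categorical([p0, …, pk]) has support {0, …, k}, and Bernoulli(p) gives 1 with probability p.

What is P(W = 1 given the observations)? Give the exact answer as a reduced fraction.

Enumerate traces; 12 have nonzero weight after conditioning:
  (Z=0, Y=1, X=2, W=1) weight 1/108
  (Z=0, Y=1, X=3, W=1) weight 1/108
  (Z=0, Y=1, X=4, W=1) weight 1/108
  (Z=0, Y=2, X=2, W=1) weight 1/108
  (Z=0, Y=2, X=3, W=1) weight 1/108
  (Z=0, Y=2, X=4, W=1) weight 1/108
  (Z=1, Y=1, X=2, W=0) weight 5/72
  (Z=1, Y=1, X=3, W=0) weight 5/72
  … 4 more
Group by W:
  weight(W=0) = 5/12
  weight(W=1) = 1/18
Total weight = 5/12 + 1/18 = 17/36
P(W=0 | obs) = 5/12 / 17/36 = 15/17
P(W=1 | obs) = 1/18 / 17/36 = 2/17

P(W = 1 | obs) = 2/17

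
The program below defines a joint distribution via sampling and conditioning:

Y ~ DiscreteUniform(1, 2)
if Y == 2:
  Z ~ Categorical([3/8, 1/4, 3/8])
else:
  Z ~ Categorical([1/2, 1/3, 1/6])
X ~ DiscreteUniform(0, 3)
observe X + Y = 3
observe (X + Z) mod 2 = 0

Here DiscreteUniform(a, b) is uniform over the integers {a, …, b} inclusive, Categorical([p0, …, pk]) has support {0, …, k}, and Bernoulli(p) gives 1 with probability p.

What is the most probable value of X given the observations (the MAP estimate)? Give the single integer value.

Enumerate traces; 3 have nonzero weight after conditioning:
  (Y=1, Z=0, X=2) weight 1/16
  (Y=1, Z=2, X=2) weight 1/48
  (Y=2, Z=1, X=1) weight 1/32
Group by X:
  weight(X=1) = 1/32
  weight(X=2) = 1/12
Total weight = 1/32 + 1/12 = 11/96
P(X=1 | obs) = 1/32 / 11/96 = 3/11
P(X=2 | obs) = 1/12 / 11/96 = 8/11
argmax = 2

argmax_v P(X = v | obs) = 2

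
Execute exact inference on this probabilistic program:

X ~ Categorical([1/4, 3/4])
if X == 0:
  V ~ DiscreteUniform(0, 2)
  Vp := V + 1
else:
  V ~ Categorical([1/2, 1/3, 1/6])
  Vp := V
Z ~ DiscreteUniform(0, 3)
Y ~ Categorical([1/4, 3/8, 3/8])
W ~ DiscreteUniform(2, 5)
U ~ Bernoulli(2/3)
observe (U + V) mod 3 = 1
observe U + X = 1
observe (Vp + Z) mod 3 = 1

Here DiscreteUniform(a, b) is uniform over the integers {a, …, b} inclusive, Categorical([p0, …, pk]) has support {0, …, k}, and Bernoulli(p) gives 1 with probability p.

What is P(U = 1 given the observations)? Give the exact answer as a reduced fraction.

Enumerate traces; 48 have nonzero weight after conditioning:
  (X=0, V=0, Z=0, Y=0, W=2, U=1) weight 1/1152
  (X=0, V=0, Z=0, Y=0, W=3, U=1) weight 1/1152
  (X=0, V=0, Z=0, Y=0, W=4, U=1) weight 1/1152
  (X=0, V=0, Z=0, Y=0, W=5, U=1) weight 1/1152
  (X=0, V=0, Z=0, Y=1, W=2, U=1) weight 1/768
  (X=0, V=0, Z=0, Y=1, W=3, U=1) weight 1/768
  (X=0, V=0, Z=0, Y=1, W=4, U=1) weight 1/768
  (X=0, V=0, Z=0, Y=1, W=5, U=1) weight 1/768
  (X=1, V=1, Z=0, Y=0, W=2, U=0) weight 1/768
  … 39 more
Group by U:
  weight(U=0) = 1/24
  weight(U=1) = 1/36
Total weight = 1/24 + 1/36 = 5/72
P(U=0 | obs) = 1/24 / 5/72 = 3/5
P(U=1 | obs) = 1/36 / 5/72 = 2/5

P(U = 1 | obs) = 2/5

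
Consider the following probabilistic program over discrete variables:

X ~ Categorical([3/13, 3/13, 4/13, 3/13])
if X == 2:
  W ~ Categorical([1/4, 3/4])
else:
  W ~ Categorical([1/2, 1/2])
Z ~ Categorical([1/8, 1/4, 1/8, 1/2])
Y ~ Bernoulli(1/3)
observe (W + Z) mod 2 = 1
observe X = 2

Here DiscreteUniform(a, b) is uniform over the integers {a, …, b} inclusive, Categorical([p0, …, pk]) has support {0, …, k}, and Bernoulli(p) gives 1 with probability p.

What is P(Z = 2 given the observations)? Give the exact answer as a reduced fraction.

P(Z = 2 | obs) = 1/4

Enumerate traces; 8 have nonzero weight after conditioning:
  (X=2, W=0, Z=1, Y=0) weight 1/78
  (X=2, W=0, Z=1, Y=1) weight 1/156
  (X=2, W=0, Z=3, Y=0) weight 1/39
  (X=2, W=0, Z=3, Y=1) weight 1/78
  (X=2, W=1, Z=0, Y=0) weight 1/52
  (X=2, W=1, Z=0, Y=1) weight 1/104
  (X=2, W=1, Z=2, Y=0) weight 1/52
  (X=2, W=1, Z=2, Y=1) weight 1/104
Group by Z:
  weight(Z=0) = 3/104
  weight(Z=1) = 1/52
  weight(Z=2) = 3/104
  weight(Z=3) = 1/26
Total weight = 3/104 + 1/52 + 3/104 + 1/26 = 3/26
P(Z=0 | obs) = 3/104 / 3/26 = 1/4
P(Z=1 | obs) = 1/52 / 3/26 = 1/6
P(Z=2 | obs) = 3/104 / 3/26 = 1/4
P(Z=3 | obs) = 1/26 / 3/26 = 1/3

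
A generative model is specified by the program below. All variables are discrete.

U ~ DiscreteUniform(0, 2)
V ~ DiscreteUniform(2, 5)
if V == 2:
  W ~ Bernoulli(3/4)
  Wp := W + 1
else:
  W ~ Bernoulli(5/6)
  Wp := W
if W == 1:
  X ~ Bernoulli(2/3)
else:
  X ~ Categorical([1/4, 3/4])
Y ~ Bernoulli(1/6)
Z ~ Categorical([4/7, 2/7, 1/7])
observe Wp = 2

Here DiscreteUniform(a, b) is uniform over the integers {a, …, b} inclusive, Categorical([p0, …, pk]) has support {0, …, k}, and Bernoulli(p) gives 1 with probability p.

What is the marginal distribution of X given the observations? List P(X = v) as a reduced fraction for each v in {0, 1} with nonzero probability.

P(X=0) = 1/3, P(X=1) = 2/3

Enumerate traces; 36 have nonzero weight after conditioning:
  (U=0, V=2, W=1, X=0, Y=0, Z=0) weight 5/504
  (U=0, V=2, W=1, X=0, Y=0, Z=1) weight 5/1008
  (U=0, V=2, W=1, X=0, Y=0, Z=2) weight 5/2016
  (U=0, V=2, W=1, X=0, Y=1, Z=0) weight 1/504
  (U=0, V=2, W=1, X=0, Y=1, Z=1) weight 1/1008
  (U=0, V=2, W=1, X=0, Y=1, Z=2) weight 1/2016
  (U=0, V=2, W=1, X=1, Y=0, Z=0) weight 5/252
  (U=0, V=2, W=1, X=1, Y=0, Z=1) weight 5/504
  … 28 more
Group by X:
  weight(X=0) = 1/16
  weight(X=1) = 1/8
Total weight = 1/16 + 1/8 = 3/16
P(X=0 | obs) = 1/16 / 3/16 = 1/3
P(X=1 | obs) = 1/8 / 3/16 = 2/3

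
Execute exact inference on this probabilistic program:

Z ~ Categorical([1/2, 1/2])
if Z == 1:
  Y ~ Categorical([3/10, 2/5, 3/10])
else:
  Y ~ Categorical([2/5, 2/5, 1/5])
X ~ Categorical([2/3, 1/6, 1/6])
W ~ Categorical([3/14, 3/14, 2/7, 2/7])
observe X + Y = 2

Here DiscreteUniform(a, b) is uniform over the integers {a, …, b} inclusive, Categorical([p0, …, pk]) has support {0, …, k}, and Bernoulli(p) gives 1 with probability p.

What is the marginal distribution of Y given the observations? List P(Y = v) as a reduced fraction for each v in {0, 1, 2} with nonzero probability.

Enumerate traces; 24 have nonzero weight after conditioning:
  (Z=0, Y=0, X=2, W=0) weight 1/140
  (Z=0, Y=0, X=2, W=1) weight 1/140
  (Z=0, Y=0, X=2, W=2) weight 1/105
  (Z=0, Y=0, X=2, W=3) weight 1/105
  (Z=0, Y=1, X=1, W=0) weight 1/140
  (Z=0, Y=1, X=1, W=1) weight 1/140
  (Z=0, Y=1, X=1, W=2) weight 1/105
  (Z=0, Y=1, X=1, W=3) weight 1/105
  (Z=0, Y=2, X=0, W=0) weight 1/70
  … 15 more
Group by Y:
  weight(Y=0) = 7/120
  weight(Y=1) = 1/15
  weight(Y=2) = 1/6
Total weight = 7/120 + 1/15 + 1/6 = 7/24
P(Y=0 | obs) = 7/120 / 7/24 = 1/5
P(Y=1 | obs) = 1/15 / 7/24 = 8/35
P(Y=2 | obs) = 1/6 / 7/24 = 4/7

P(Y=0) = 1/5, P(Y=1) = 8/35, P(Y=2) = 4/7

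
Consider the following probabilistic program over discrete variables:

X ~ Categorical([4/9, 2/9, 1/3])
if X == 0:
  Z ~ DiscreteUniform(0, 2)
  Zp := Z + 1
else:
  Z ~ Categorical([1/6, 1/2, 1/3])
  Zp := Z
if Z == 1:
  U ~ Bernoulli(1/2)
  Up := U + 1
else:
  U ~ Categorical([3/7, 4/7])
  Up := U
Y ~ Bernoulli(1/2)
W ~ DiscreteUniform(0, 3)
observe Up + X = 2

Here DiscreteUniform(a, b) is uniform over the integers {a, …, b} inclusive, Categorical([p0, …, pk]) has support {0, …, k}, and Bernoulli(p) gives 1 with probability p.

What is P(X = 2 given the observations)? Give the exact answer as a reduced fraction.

P(X = 2 | obs) = 27/100

Enumerate traces; 48 have nonzero weight after conditioning:
  (X=0, Z=1, U=1, Y=0, W=0) weight 1/108
  (X=0, Z=1, U=1, Y=0, W=1) weight 1/108
  (X=0, Z=1, U=1, Y=0, W=2) weight 1/108
  (X=0, Z=1, U=1, Y=0, W=3) weight 1/108
  (X=0, Z=1, U=1, Y=1, W=0) weight 1/108
  (X=0, Z=1, U=1, Y=1, W=1) weight 1/108
  (X=0, Z=1, U=1, Y=1, W=2) weight 1/108
  (X=0, Z=1, U=1, Y=1, W=3) weight 1/108
  (X=1, Z=0, U=1, Y=0, W=0) weight 1/378
  (X=2, Z=0, U=0, Y=0, W=0) weight 1/336
  … 38 more
Group by X:
  weight(X=0) = 2/27
  weight(X=1) = 5/42
  weight(X=2) = 1/14
Total weight = 2/27 + 5/42 + 1/14 = 50/189
P(X=0 | obs) = 2/27 / 50/189 = 7/25
P(X=1 | obs) = 5/42 / 50/189 = 9/20
P(X=2 | obs) = 1/14 / 50/189 = 27/100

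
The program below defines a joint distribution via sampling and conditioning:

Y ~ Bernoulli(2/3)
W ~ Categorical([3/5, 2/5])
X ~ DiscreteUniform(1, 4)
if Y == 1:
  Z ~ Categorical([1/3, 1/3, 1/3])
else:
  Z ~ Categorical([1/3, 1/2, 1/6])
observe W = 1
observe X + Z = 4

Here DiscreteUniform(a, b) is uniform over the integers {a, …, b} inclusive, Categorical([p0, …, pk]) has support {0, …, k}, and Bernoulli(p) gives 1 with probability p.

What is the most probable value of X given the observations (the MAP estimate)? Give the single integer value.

Enumerate traces; 6 have nonzero weight after conditioning:
  (Y=0, W=1, X=2, Z=2) weight 1/180
  (Y=0, W=1, X=3, Z=1) weight 1/60
  (Y=0, W=1, X=4, Z=0) weight 1/90
  (Y=1, W=1, X=2, Z=2) weight 1/45
  (Y=1, W=1, X=3, Z=1) weight 1/45
  (Y=1, W=1, X=4, Z=0) weight 1/45
Group by X:
  weight(X=2) = 1/36
  weight(X=3) = 7/180
  weight(X=4) = 1/30
Total weight = 1/36 + 7/180 + 1/30 = 1/10
P(X=2 | obs) = 1/36 / 1/10 = 5/18
P(X=3 | obs) = 7/180 / 1/10 = 7/18
P(X=4 | obs) = 1/30 / 1/10 = 1/3
argmax = 3

argmax_v P(X = v | obs) = 3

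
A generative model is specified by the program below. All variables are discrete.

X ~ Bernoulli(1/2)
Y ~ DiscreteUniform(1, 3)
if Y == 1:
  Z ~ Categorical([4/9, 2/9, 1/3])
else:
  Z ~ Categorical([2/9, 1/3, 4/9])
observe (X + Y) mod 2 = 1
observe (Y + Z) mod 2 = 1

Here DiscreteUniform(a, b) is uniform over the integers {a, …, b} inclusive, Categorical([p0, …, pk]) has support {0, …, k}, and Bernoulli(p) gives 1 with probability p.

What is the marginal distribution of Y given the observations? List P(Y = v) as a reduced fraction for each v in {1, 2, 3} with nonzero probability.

P(Y=1) = 7/16, P(Y=2) = 3/16, P(Y=3) = 3/8

Enumerate traces; 5 have nonzero weight after conditioning:
  (X=0, Y=1, Z=0) weight 2/27
  (X=0, Y=1, Z=2) weight 1/18
  (X=0, Y=3, Z=0) weight 1/27
  (X=0, Y=3, Z=2) weight 2/27
  (X=1, Y=2, Z=1) weight 1/18
Group by Y:
  weight(Y=1) = 7/54
  weight(Y=2) = 1/18
  weight(Y=3) = 1/9
Total weight = 7/54 + 1/18 + 1/9 = 8/27
P(Y=1 | obs) = 7/54 / 8/27 = 7/16
P(Y=2 | obs) = 1/18 / 8/27 = 3/16
P(Y=3 | obs) = 1/9 / 8/27 = 3/8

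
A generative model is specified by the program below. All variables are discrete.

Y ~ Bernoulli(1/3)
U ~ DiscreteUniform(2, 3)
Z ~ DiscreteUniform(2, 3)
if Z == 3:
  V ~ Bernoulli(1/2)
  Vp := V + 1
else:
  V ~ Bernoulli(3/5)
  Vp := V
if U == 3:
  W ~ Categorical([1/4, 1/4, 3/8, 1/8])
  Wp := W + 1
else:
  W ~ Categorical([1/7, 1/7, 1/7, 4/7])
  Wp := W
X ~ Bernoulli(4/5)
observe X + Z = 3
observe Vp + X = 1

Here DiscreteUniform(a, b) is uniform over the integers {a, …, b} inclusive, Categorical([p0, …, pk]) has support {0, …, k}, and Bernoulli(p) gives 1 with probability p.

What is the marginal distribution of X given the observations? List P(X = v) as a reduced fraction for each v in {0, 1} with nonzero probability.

P(X=0) = 5/21, P(X=1) = 16/21

Enumerate traces; 32 have nonzero weight after conditioning:
  (Y=0, U=2, Z=2, V=0, W=0, X=1) weight 4/525
  (Y=0, U=2, Z=2, V=0, W=1, X=1) weight 4/525
  (Y=0, U=2, Z=2, V=0, W=2, X=1) weight 4/525
  (Y=0, U=2, Z=2, V=0, W=3, X=1) weight 16/525
  (Y=0, U=2, Z=3, V=0, W=0, X=0) weight 1/420
  (Y=0, U=2, Z=3, V=0, W=1, X=0) weight 1/420
  (Y=0, U=2, Z=3, V=0, W=2, X=0) weight 1/420
  (Y=0, U=2, Z=3, V=0, W=3, X=0) weight 1/105
  … 24 more
Group by X:
  weight(X=0) = 1/20
  weight(X=1) = 4/25
Total weight = 1/20 + 4/25 = 21/100
P(X=0 | obs) = 1/20 / 21/100 = 5/21
P(X=1 | obs) = 4/25 / 21/100 = 16/21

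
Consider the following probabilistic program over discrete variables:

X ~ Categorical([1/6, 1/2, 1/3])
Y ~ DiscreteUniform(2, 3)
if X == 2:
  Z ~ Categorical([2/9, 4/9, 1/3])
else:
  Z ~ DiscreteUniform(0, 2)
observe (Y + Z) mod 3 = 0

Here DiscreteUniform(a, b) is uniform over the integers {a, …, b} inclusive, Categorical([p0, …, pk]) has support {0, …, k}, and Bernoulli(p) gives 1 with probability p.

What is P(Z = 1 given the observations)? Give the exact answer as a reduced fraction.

P(Z = 1 | obs) = 5/9

Enumerate traces; 6 have nonzero weight after conditioning:
  (X=0, Y=2, Z=1) weight 1/36
  (X=0, Y=3, Z=0) weight 1/36
  (X=1, Y=2, Z=1) weight 1/12
  (X=1, Y=3, Z=0) weight 1/12
  (X=2, Y=2, Z=1) weight 2/27
  (X=2, Y=3, Z=0) weight 1/27
Group by Z:
  weight(Z=0) = 4/27
  weight(Z=1) = 5/27
Total weight = 4/27 + 5/27 = 1/3
P(Z=0 | obs) = 4/27 / 1/3 = 4/9
P(Z=1 | obs) = 5/27 / 1/3 = 5/9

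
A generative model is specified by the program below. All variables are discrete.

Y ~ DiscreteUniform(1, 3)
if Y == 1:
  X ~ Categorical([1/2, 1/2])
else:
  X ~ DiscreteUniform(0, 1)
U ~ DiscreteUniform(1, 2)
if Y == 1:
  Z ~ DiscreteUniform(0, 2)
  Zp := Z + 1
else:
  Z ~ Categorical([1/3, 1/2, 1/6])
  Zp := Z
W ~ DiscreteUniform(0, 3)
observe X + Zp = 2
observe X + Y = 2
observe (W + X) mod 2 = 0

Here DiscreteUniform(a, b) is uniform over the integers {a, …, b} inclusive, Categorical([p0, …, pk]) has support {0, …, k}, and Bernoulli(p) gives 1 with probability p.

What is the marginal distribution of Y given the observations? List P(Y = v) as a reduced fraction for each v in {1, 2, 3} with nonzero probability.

Enumerate traces; 8 have nonzero weight after conditioning:
  (Y=1, X=1, U=1, Z=0, W=1) weight 1/144
  (Y=1, X=1, U=1, Z=0, W=3) weight 1/144
  (Y=1, X=1, U=2, Z=0, W=1) weight 1/144
  (Y=1, X=1, U=2, Z=0, W=3) weight 1/144
  (Y=2, X=0, U=1, Z=2, W=0) weight 1/288
  (Y=2, X=0, U=1, Z=2, W=2) weight 1/288
  (Y=2, X=0, U=2, Z=2, W=0) weight 1/288
  (Y=2, X=0, U=2, Z=2, W=2) weight 1/288
Group by Y:
  weight(Y=1) = 1/36
  weight(Y=2) = 1/72
Total weight = 1/36 + 1/72 = 1/24
P(Y=1 | obs) = 1/36 / 1/24 = 2/3
P(Y=2 | obs) = 1/72 / 1/24 = 1/3

P(Y=1) = 2/3, P(Y=2) = 1/3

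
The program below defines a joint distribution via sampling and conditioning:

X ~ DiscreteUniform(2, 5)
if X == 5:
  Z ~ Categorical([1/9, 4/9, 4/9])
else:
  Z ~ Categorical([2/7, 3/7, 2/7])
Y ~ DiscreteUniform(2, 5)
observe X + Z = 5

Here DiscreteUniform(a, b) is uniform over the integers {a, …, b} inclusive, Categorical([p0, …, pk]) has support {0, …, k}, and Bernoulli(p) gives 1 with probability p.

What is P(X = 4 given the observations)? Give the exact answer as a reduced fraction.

P(X = 4 | obs) = 27/52

Enumerate traces; 12 have nonzero weight after conditioning:
  (X=3, Z=2, Y=2) weight 1/56
  (X=3, Z=2, Y=3) weight 1/56
  (X=3, Z=2, Y=4) weight 1/56
  (X=3, Z=2, Y=5) weight 1/56
  (X=4, Z=1, Y=2) weight 3/112
  (X=4, Z=1, Y=3) weight 3/112
  (X=4, Z=1, Y=4) weight 3/112
  (X=4, Z=1, Y=5) weight 3/112
  (X=5, Z=0, Y=2) weight 1/144
  … 3 more
Group by X:
  weight(X=3) = 1/14
  weight(X=4) = 3/28
  weight(X=5) = 1/36
Total weight = 1/14 + 3/28 + 1/36 = 13/63
P(X=3 | obs) = 1/14 / 13/63 = 9/26
P(X=4 | obs) = 3/28 / 13/63 = 27/52
P(X=5 | obs) = 1/36 / 13/63 = 7/52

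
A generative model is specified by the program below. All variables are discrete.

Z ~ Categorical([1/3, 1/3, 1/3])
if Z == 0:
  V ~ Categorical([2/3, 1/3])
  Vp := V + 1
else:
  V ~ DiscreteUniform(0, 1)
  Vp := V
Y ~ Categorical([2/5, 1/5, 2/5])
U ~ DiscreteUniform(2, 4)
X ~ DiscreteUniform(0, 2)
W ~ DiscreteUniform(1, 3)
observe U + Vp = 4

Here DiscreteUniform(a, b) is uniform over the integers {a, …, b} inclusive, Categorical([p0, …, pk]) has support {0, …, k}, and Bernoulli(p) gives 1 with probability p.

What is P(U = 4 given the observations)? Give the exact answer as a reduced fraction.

P(U = 4 | obs) = 1/3

Enumerate traces; 162 have nonzero weight after conditioning:
  (Z=0, V=0, Y=0, U=3, X=0, W=1) weight 4/1215
  (Z=0, V=0, Y=0, U=3, X=0, W=2) weight 4/1215
  (Z=0, V=0, Y=0, U=3, X=0, W=3) weight 4/1215
  (Z=0, V=0, Y=0, U=3, X=1, W=1) weight 4/1215
  (Z=0, V=0, Y=0, U=3, X=1, W=2) weight 4/1215
  (Z=0, V=0, Y=0, U=3, X=1, W=3) weight 4/1215
  (Z=0, V=0, Y=0, U=3, X=2, W=1) weight 4/1215
  (Z=0, V=0, Y=0, U=3, X=2, W=2) weight 4/1215
  (Z=0, V=1, Y=0, U=2, X=0, W=1) weight 2/1215
  (Z=1, V=0, Y=0, U=4, X=0, W=1) weight 1/405
  … 152 more
Group by U:
  weight(U=2) = 1/27
  weight(U=3) = 5/27
  weight(U=4) = 1/9
Total weight = 1/27 + 5/27 + 1/9 = 1/3
P(U=2 | obs) = 1/27 / 1/3 = 1/9
P(U=3 | obs) = 5/27 / 1/3 = 5/9
P(U=4 | obs) = 1/9 / 1/3 = 1/3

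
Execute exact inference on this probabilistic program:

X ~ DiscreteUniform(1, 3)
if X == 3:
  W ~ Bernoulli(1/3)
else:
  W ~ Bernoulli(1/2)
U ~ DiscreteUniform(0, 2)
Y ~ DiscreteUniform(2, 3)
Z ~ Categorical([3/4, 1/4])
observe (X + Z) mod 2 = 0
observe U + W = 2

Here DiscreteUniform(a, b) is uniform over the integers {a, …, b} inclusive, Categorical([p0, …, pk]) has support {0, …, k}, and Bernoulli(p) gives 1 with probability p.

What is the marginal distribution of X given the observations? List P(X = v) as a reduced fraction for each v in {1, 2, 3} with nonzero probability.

Enumerate traces; 12 have nonzero weight after conditioning:
  (X=1, W=0, U=2, Y=2, Z=1) weight 1/144
  (X=1, W=0, U=2, Y=3, Z=1) weight 1/144
  (X=1, W=1, U=1, Y=2, Z=1) weight 1/144
  (X=1, W=1, U=1, Y=3, Z=1) weight 1/144
  (X=2, W=0, U=2, Y=2, Z=0) weight 1/48
  (X=2, W=0, U=2, Y=3, Z=0) weight 1/48
  (X=2, W=1, U=1, Y=2, Z=0) weight 1/48
  (X=2, W=1, U=1, Y=3, Z=0) weight 1/48
  (X=3, W=0, U=2, Y=2, Z=1) weight 1/108
  … 3 more
Group by X:
  weight(X=1) = 1/36
  weight(X=2) = 1/12
  weight(X=3) = 1/36
Total weight = 1/36 + 1/12 + 1/36 = 5/36
P(X=1 | obs) = 1/36 / 5/36 = 1/5
P(X=2 | obs) = 1/12 / 5/36 = 3/5
P(X=3 | obs) = 1/36 / 5/36 = 1/5

P(X=1) = 1/5, P(X=2) = 3/5, P(X=3) = 1/5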